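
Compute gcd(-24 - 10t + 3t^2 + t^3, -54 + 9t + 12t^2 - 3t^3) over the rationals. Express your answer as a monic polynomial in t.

-6 - t + t^2

Apply the Euclidean algorithm:
  t^3 + 3t^2 - 10t - 24 = (-1/3)(-3t^3 + 12t^2 + 9t - 54) + (7t^2 - 7t - 42)
  -3t^3 + 12t^2 + 9t - 54 = (-(3/7)t + 9/7)(7t^2 - 7t - 42) + (0)
Last nonzero remainder: 7t^2 - 7t - 42. Dividing through by 7 gives the monic gcd t^2 - t - 6.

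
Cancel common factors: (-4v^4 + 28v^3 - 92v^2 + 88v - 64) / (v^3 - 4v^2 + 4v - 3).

Euclidean algorithm in ℚ[v]:
  -4v^4 + 28v^3 - 92v^2 + 88v - 64 = (-4v + 12)(v^3 - 4v^2 + 4v - 3) + (-28v^2 + 28v - 28)
  v^3 - 4v^2 + 4v - 3 = (-(1/28)v + 3/28)(-28v^2 + 28v - 28) + (0)
Last nonzero remainder: -28v^2 + 28v - 28. Dividing through by -28 gives the monic gcd v^2 - v + 1.
Cancel v^2 - v + 1 from numerator and denominator to get the reduced form.

(-4v^2 + 24v - 64)/(v - 3)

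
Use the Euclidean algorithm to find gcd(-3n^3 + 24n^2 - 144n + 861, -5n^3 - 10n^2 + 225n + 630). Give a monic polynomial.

n - 7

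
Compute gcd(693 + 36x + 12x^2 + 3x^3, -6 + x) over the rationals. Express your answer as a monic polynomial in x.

1

Repeated division with remainder:
  3x^3 + 12x^2 + 36x + 693 = (3x^2 + 30x + 216)(x - 6) + (1989)
  x - 6 = ((1/1989)x - 2/663)(1989) + (0)
The last nonzero remainder is the constant 1989, so the polynomials are coprime and gcd = 1.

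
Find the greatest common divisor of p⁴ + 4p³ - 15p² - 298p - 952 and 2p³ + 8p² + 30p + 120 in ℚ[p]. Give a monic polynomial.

p + 4

Apply the Euclidean algorithm:
  p⁴ + 4p³ - 15p² - 298p - 952 = ((1/2)p)(2p³ + 8p² + 30p + 120) + (-30p² - 358p - 952)
  2p³ + 8p² + 30p + 120 = (-(1/15)p + 119/225)(-30p² - 358p - 952) + ((35072/225)p + 140288/225)
  -30p² - 358p - 952 = (-(3375/17536)p - 26775/17536)((35072/225)p + 140288/225) + (0)
Last nonzero remainder: (35072/225)p + 140288/225. Dividing through by 35072/225 gives the monic gcd p + 4.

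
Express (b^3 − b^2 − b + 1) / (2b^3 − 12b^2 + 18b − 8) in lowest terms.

(b + 1)/(2b − 8)

By polynomial division,
  b^3 − b^2 − b + 1 = (1/2)(2b^3 − 12b^2 + 18b − 8) + (5b^2 − 10b + 5)
  2b^3 − 12b^2 + 18b − 8 = ((2/5)b − 8/5)(5b^2 − 10b + 5) + (0)
Last nonzero remainder: 5b^2 − 10b + 5. Dividing through by 5 gives the monic gcd b^2 − 2b + 1.
Cancel b^2 − 2b + 1 from numerator and denominator to get the reduced form.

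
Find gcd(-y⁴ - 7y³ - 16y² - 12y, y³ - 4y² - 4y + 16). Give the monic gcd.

Repeated division with remainder:
  -y⁴ - 7y³ - 16y² - 12y = (-y - 11)(y³ - 4y² - 4y + 16) + (-64y² - 40y + 176)
  y³ - 4y² - 4y + 16 = (-(1/64)y + 37/512)(-64y² - 40y + 176) + ((105/64)y + 105/32)
  -64y² - 40y + 176 = (-(4096/105)y + 5632/105)((105/64)y + 105/32) + (0)
Last nonzero remainder: (105/64)y + 105/32. Dividing through by 105/64 gives the monic gcd y + 2.

y + 2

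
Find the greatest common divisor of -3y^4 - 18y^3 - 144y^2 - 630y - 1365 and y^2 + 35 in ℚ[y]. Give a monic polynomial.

Euclidean algorithm in ℚ[y]:
  -3y^4 - 18y^3 - 144y^2 - 630y - 1365 = (-3y^2 - 18y - 39)(y^2 + 35) + (0)
The last nonzero remainder y^2 + 35 is already monic.

y^2 + 35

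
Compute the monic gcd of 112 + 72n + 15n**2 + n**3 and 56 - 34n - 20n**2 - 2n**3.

28 + 11n + n**2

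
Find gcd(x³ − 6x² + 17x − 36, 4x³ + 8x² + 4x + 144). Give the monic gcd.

Apply the Euclidean algorithm:
  x³ − 6x² + 17x − 36 = (1/4)(4x³ + 8x² + 4x + 144) + (−8x² + 16x − 72)
  4x³ + 8x² + 4x + 144 = (−(1/2)x − 2)(−8x² + 16x − 72) + (0)
Last nonzero remainder: −8x² + 16x − 72. Dividing through by −8 gives the monic gcd x² − 2x + 9.

x² − 2x + 9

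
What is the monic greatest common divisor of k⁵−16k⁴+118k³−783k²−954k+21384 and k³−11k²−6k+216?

k²−2k−24

Euclidean algorithm in ℚ[k]:
  k⁵−16k⁴+118k³−783k²−954k+21384 = (k²−5k+69)(k³−11k²−6k+216) + (−270k²+540k+6480)
  k³−11k²−6k+216 = (−(1/270)k+1/30)(−270k²+540k+6480) + (0)
Last nonzero remainder: −270k²+540k+6480. Dividing through by −270 gives the monic gcd k²−2k−24.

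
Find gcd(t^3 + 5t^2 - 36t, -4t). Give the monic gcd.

t

Repeated division with remainder:
  t^3 + 5t^2 - 36t = (-(1/4)t^2 - (5/4)t + 9)(-4t) + (0)
Last nonzero remainder: -4t. Dividing through by -4 gives the monic gcd t.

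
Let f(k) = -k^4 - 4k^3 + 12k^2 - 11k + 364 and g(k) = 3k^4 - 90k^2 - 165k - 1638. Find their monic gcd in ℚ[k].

k^2 + k + 13

Euclidean algorithm in ℚ[k]:
  -k^4 - 4k^3 + 12k^2 - 11k + 364 = (-1/3)(3k^4 - 90k^2 - 165k - 1638) + (-4k^3 - 18k^2 - 66k - 182)
  3k^4 - 90k^2 - 165k - 1638 = (-(3/4)k + 27/8)(-4k^3 - 18k^2 - 66k - 182) + (-(315/4)k^2 - (315/4)k - 4095/4)
  -4k^3 - 18k^2 - 66k - 182 = ((16/315)k + 8/45)(-(315/4)k^2 - (315/4)k - 4095/4) + (0)
Last nonzero remainder: -(315/4)k^2 - (315/4)k - 4095/4. Dividing through by -315/4 gives the monic gcd k^2 + k + 13.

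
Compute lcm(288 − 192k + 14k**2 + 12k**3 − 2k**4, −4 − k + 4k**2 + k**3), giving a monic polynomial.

Euclidean algorithm in ℚ[k]:
  −2k**4 + 12k**3 + 14k**2 − 192k + 288 = (−2k + 20)(k**3 + 4k**2 − k − 4) + (−68k**2 − 180k + 368)
  k**3 + 4k**2 − k − 4 = (−(1/68)k − 23/1156)(−68k**2 − 180k + 368) + ((240/289)k + 960/289)
  −68k**2 − 180k + 368 = (−(4913/60)k + 6647/60)((240/289)k + 960/289) + (0)
Last nonzero remainder: (240/289)k + 960/289. Dividing through by 240/289 gives the monic gcd k + 4.
Then lcm(f, g) = f·g / gcd(f, g); expanding and making the result monic gives the answer.

144 − 96k − 137k**2 + 102k**3 − 8k**4 − 6k**5 + k**6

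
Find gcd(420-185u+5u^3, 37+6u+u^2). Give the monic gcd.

Euclidean algorithm in ℚ[u]:
  5u^3-185u+420 = (5u-30)(u^2+6u+37) + (-190u+1530)
  u^2+6u+37 = (-(1/190)u-267/3610)(-190u+1530) + (54208/361)
  -190u+1530 = (-(34295/27104)u+276165/27104)(54208/361) + (0)
The last nonzero remainder is the constant 54208/361, so the polynomials are coprime and gcd = 1.

1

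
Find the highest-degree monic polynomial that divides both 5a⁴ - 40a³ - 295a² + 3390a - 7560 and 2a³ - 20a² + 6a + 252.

a² - 13a + 42

By polynomial division,
  5a⁴ - 40a³ - 295a² + 3390a - 7560 = ((5/2)a + 5)(2a³ - 20a² + 6a + 252) + (-210a² + 2730a - 8820)
  2a³ - 20a² + 6a + 252 = (-(1/105)a - 1/35)(-210a² + 2730a - 8820) + (0)
Last nonzero remainder: -210a² + 2730a - 8820. Dividing through by -210 gives the monic gcd a² - 13a + 42.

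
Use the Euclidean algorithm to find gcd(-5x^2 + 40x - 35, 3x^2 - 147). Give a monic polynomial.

x - 7

By polynomial division,
  -5x^2 + 40x - 35 = (-5/3)(3x^2 - 147) + (40x - 280)
  3x^2 - 147 = ((3/40)x + 21/40)(40x - 280) + (0)
Last nonzero remainder: 40x - 280. Dividing through by 40 gives the monic gcd x - 7.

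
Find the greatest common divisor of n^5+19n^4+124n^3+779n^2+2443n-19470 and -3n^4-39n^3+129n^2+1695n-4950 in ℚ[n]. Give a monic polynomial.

Euclidean algorithm in ℚ[n]:
  n^5+19n^4+124n^3+779n^2+2443n-19470 = (-(1/3)n-2)(-3n^4-39n^3+129n^2+1695n-4950) + (89n^3+1602n^2+4183n-29370)
  -3n^4-39n^3+129n^2+1695n-4950 = (-(3/89)n+15/89)(89n^3+1602n^2+4183n-29370) + (0)
Last nonzero remainder: 89n^3+1602n^2+4183n-29370. Dividing through by 89 gives the monic gcd n^3+18n^2+47n-330.

n^3+18n^2+47n-330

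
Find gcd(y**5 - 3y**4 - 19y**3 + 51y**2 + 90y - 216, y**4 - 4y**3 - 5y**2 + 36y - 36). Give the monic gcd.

Euclidean algorithm in ℚ[y]:
  y**5 - 3y**4 - 19y**3 + 51y**2 + 90y - 216 = (y + 1)(y**4 - 4y**3 - 5y**2 + 36y - 36) + (-10y**3 + 20y**2 + 90y - 180)
  y**4 - 4y**3 - 5y**2 + 36y - 36 = (-(1/10)y + 1/5)(-10y**3 + 20y**2 + 90y - 180) + (0)
Last nonzero remainder: -10y**3 + 20y**2 + 90y - 180. Dividing through by -10 gives the monic gcd y**3 - 2y**2 - 9y + 18.

y**3 - 2y**2 - 9y + 18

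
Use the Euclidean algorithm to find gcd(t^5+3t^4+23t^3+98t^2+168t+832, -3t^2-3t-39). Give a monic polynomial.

By polynomial division,
  t^5+3t^4+23t^3+98t^2+168t+832 = (-(1/3)t^3-(2/3)t^2-(8/3)t-64/3)(-3t^2-3t-39) + (0)
Last nonzero remainder: -3t^2-3t-39. Dividing through by -3 gives the monic gcd t^2+t+13.

t^2+t+13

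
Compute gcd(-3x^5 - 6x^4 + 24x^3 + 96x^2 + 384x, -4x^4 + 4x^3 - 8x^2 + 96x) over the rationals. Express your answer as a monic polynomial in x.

Repeated division with remainder:
  -3x^5 - 6x^4 + 24x^3 + 96x^2 + 384x = ((3/4)x + 9/4)(-4x^4 + 4x^3 - 8x^2 + 96x) + (21x^3 + 42x^2 + 168x)
  -4x^4 + 4x^3 - 8x^2 + 96x = (-(4/21)x + 4/7)(21x^3 + 42x^2 + 168x) + (0)
Last nonzero remainder: 21x^3 + 42x^2 + 168x. Dividing through by 21 gives the monic gcd x^3 + 2x^2 + 8x.

x^3 + 2x^2 + 8x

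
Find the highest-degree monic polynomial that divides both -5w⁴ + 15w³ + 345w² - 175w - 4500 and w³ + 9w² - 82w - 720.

Repeated division with remainder:
  -5w⁴ + 15w³ + 345w² - 175w - 4500 = (-5w + 60)(w³ + 9w² - 82w - 720) + (-605w² + 1145w + 38700)
  w³ + 9w² - 82w - 720 = (-(1/605)w - 1318/73205)(-605w² + 1145w + 38700) + ((37800/14641)w - 340200/14641)
  -605w² + 1145w + 38700 = (-(1771561/7560)w - 629563/378)((37800/14641)w - 340200/14641) + (0)
Last nonzero remainder: (37800/14641)w - 340200/14641. Dividing through by 37800/14641 gives the monic gcd w - 9.

w - 9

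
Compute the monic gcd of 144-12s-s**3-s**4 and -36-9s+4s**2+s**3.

-12+s+s**2

Repeated division with remainder:
  -s**4-s**3-12s+144 = (-s+3)(s**3+4s**2-9s-36) + (-21s**2-21s+252)
  s**3+4s**2-9s-36 = (-(1/21)s-1/7)(-21s**2-21s+252) + (0)
Last nonzero remainder: -21s**2-21s+252. Dividing through by -21 gives the monic gcd s**2+s-12.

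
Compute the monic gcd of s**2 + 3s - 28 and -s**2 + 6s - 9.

By polynomial division,
  s**2 + 3s - 28 = (-1)(-s**2 + 6s - 9) + (9s - 37)
  -s**2 + 6s - 9 = (-(1/9)s + 17/81)(9s - 37) + (-100/81)
  9s - 37 = (-(729/100)s + 2997/100)(-100/81) + (0)
The last nonzero remainder is the constant -100/81, so the polynomials are coprime and gcd = 1.

1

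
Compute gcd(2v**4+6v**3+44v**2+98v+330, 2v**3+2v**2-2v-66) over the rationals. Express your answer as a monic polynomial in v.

By polynomial division,
  2v**4+6v**3+44v**2+98v+330 = (v+2)(2v**3+2v**2-2v-66) + (42v**2+168v+462)
  2v**3+2v**2-2v-66 = ((1/21)v-1/7)(42v**2+168v+462) + (0)
Last nonzero remainder: 42v**2+168v+462. Dividing through by 42 gives the monic gcd v**2+4v+11.

v**2+4v+11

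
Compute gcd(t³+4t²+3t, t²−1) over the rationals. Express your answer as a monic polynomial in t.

Repeated division with remainder:
  t³+4t²+3t = (t+4)(t²−1) + (4t+4)
  t²−1 = ((1/4)t−1/4)(4t+4) + (0)
Last nonzero remainder: 4t+4. Dividing through by 4 gives the monic gcd t+1.

t+1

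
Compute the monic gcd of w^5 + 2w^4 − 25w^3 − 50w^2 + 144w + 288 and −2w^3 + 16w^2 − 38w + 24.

By polynomial division,
  w^5 + 2w^4 − 25w^3 − 50w^2 + 144w + 288 = (−(1/2)w^2 − 5w − 18)(−2w^3 + 16w^2 − 38w + 24) + (60w^2 − 420w + 720)
  −2w^3 + 16w^2 − 38w + 24 = (−(1/30)w + 1/30)(60w^2 − 420w + 720) + (0)
Last nonzero remainder: 60w^2 − 420w + 720. Dividing through by 60 gives the monic gcd w^2 − 7w + 12.

w^2 − 7w + 12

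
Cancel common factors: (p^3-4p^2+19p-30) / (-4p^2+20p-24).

(-p^2+2p-15)/(4p-12)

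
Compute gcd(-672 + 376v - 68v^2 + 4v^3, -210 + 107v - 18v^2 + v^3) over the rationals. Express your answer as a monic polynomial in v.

By polynomial division,
  4v^3 - 68v^2 + 376v - 672 = (4)(v^3 - 18v^2 + 107v - 210) + (4v^2 - 52v + 168)
  v^3 - 18v^2 + 107v - 210 = ((1/4)v - 5/4)(4v^2 - 52v + 168) + (0)
Last nonzero remainder: 4v^2 - 52v + 168. Dividing through by 4 gives the monic gcd v^2 - 13v + 42.

42 - 13v + v^2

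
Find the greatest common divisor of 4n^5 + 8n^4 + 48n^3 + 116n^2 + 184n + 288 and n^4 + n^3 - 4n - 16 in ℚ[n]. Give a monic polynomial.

n^3 + 3n^2 + 6n + 8

Euclidean algorithm in ℚ[n]:
  4n^5 + 8n^4 + 48n^3 + 116n^2 + 184n + 288 = (4n + 4)(n^4 + n^3 - 4n - 16) + (44n^3 + 132n^2 + 264n + 352)
  n^4 + n^3 - 4n - 16 = ((1/44)n - 1/22)(44n^3 + 132n^2 + 264n + 352) + (0)
Last nonzero remainder: 44n^3 + 132n^2 + 264n + 352. Dividing through by 44 gives the monic gcd n^3 + 3n^2 + 6n + 8.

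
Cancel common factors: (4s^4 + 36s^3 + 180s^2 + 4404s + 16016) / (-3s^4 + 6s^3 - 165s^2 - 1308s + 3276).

(-4s^2 - 60s - 176)/(3s^2 + 12s - 36)

Euclidean algorithm in ℚ[s]:
  4s^4 + 36s^3 + 180s^2 + 4404s + 16016 = (-4/3)(-3s^4 + 6s^3 - 165s^2 - 1308s + 3276) + (44s^3 - 40s^2 + 2660s + 20384)
  -3s^4 + 6s^3 - 165s^2 - 1308s + 3276 = (-(3/44)s + 9/121)(44s^3 - 40s^2 + 2660s + 20384) + ((2340/121)s^2 - (14040/121)s + 212940/121)
  44s^3 - 40s^2 + 2660s + 20384 = ((1331/585)s + 6776/585)((2340/121)s^2 - (14040/121)s + 212940/121) + (0)
Last nonzero remainder: (2340/121)s^2 - (14040/121)s + 212940/121. Dividing through by 2340/121 gives the monic gcd s^2 - 6s + 91.
Cancel s^2 - 6s + 91 from numerator and denominator to get the reduced form.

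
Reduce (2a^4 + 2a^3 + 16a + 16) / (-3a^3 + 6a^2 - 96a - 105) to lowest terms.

Repeated division with remainder:
  2a^4 + 2a^3 + 16a + 16 = (-(2/3)a - 2)(-3a^3 + 6a^2 - 96a - 105) + (-52a^2 - 246a - 194)
  -3a^3 + 6a^2 - 96a - 105 = ((3/52)a - 525/1352)(-52a^2 - 246a - 194) + (-(121905/676)a - 121905/676)
  -52a^2 - 246a - 194 = ((35152/121905)a + 131144/121905)(-(121905/676)a - 121905/676) + (0)
Last nonzero remainder: -(121905/676)a - 121905/676. Dividing through by -121905/676 gives the monic gcd a + 1.
Cancel a + 1 from numerator and denominator to get the reduced form.

(-2a^3 - 16)/(3a^2 - 9a + 105)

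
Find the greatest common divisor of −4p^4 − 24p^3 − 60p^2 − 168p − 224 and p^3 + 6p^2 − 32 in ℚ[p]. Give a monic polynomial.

p + 4

Repeated division with remainder:
  −4p^4 − 24p^3 − 60p^2 − 168p − 224 = (−4p)(p^3 + 6p^2 − 32) + (−60p^2 − 296p − 224)
  p^3 + 6p^2 − 32 = (−(1/60)p − 4/225)(−60p^2 − 296p − 224) + (−(2024/225)p − 8096/225)
  −60p^2 − 296p − 224 = ((3375/506)p + 1575/253)(−(2024/225)p − 8096/225) + (0)
Last nonzero remainder: −(2024/225)p − 8096/225. Dividing through by −2024/225 gives the monic gcd p + 4.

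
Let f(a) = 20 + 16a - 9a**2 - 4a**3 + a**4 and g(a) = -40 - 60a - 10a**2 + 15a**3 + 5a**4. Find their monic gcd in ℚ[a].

-4 - 4a + a**2 + a**3

Repeated division with remainder:
  a**4 - 4a**3 - 9a**2 + 16a + 20 = (1/5)(5a**4 + 15a**3 - 10a**2 - 60a - 40) + (-7a**3 - 7a**2 + 28a + 28)
  5a**4 + 15a**3 - 10a**2 - 60a - 40 = (-(5/7)a - 10/7)(-7a**3 - 7a**2 + 28a + 28) + (0)
Last nonzero remainder: -7a**3 - 7a**2 + 28a + 28. Dividing through by -7 gives the monic gcd a**3 + a**2 - 4a - 4.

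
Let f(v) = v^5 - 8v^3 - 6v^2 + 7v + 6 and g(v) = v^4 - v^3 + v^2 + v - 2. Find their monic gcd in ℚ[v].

Euclidean algorithm in ℚ[v]:
  v^5 - 8v^3 - 6v^2 + 7v + 6 = (v + 1)(v^4 - v^3 + v^2 + v - 2) + (-8v^3 - 8v^2 + 8v + 8)
  v^4 - v^3 + v^2 + v - 2 = (-(1/8)v + 1/4)(-8v^3 - 8v^2 + 8v + 8) + (4v^2 - 4)
  -8v^3 - 8v^2 + 8v + 8 = (-2v - 2)(4v^2 - 4) + (0)
Last nonzero remainder: 4v^2 - 4. Dividing through by 4 gives the monic gcd v^2 - 1.

v^2 - 1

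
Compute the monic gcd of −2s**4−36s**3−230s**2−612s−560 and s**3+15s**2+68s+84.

Euclidean algorithm in ℚ[s]:
  −2s**4−36s**3−230s**2−612s−560 = (−2s−6)(s**3+15s**2+68s+84) + (−4s**2−36s−56)
  s**3+15s**2+68s+84 = (−(1/4)s−3/2)(−4s**2−36s−56) + (0)
Last nonzero remainder: −4s**2−36s−56. Dividing through by −4 gives the monic gcd s**2+9s+14.

s**2+9s+14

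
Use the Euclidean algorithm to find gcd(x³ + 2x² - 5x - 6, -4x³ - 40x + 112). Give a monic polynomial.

Euclidean algorithm in ℚ[x]:
  x³ + 2x² - 5x - 6 = (-1/4)(-4x³ - 40x + 112) + (2x² - 15x + 22)
  -4x³ - 40x + 112 = (-2x - 15)(2x² - 15x + 22) + (-221x + 442)
  2x² - 15x + 22 = (-(2/221)x + 11/221)(-221x + 442) + (0)
Last nonzero remainder: -221x + 442. Dividing through by -221 gives the monic gcd x - 2.

x - 2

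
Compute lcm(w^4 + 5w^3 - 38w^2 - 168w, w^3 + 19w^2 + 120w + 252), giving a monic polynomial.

By polynomial division,
  w^4 + 5w^3 - 38w^2 - 168w = (w - 14)(w^3 + 19w^2 + 120w + 252) + (108w^2 + 1260w + 3528)
  w^3 + 19w^2 + 120w + 252 = ((1/108)w + 11/162)(108w^2 + 1260w + 3528) + ((16/9)w + 112/9)
  108w^2 + 1260w + 3528 = ((243/4)w + 567/2)((16/9)w + 112/9) + (0)
Last nonzero remainder: (16/9)w + 112/9. Dividing through by 16/9 gives the monic gcd w + 7.
Then lcm(f, g) = f·g / gcd(f, g); expanding and making the result monic gives the answer.

w^6 + 17w^5 + 58w^4 - 444w^3 - 3384w^2 - 6048w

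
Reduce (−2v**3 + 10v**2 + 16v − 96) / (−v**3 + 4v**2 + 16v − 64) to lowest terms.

(2v + 6)/(v + 4)

By polynomial division,
  −2v**3 + 10v**2 + 16v − 96 = (2)(−v**3 + 4v**2 + 16v − 64) + (2v**2 − 16v + 32)
  −v**3 + 4v**2 + 16v − 64 = (−(1/2)v − 2)(2v**2 − 16v + 32) + (0)
Last nonzero remainder: 2v**2 − 16v + 32. Dividing through by 2 gives the monic gcd v**2 − 8v + 16.
Cancel v**2 − 8v + 16 from numerator and denominator to get the reduced form.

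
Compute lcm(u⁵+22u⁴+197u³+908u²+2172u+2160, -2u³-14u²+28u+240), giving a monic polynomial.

u⁶+18u⁵+109u⁴+120u³-1460u²-6528u-8640

By polynomial division,
  u⁵+22u⁴+197u³+908u²+2172u+2160 = (-(1/2)u²-(15/2)u-53)(-2u³-14u²+28u+240) + (496u²+5456u+14880)
  -2u³-14u²+28u+240 = (-(1/248)u+1/62)(496u²+5456u+14880) + (0)
Last nonzero remainder: 496u²+5456u+14880. Dividing through by 496 gives the monic gcd u²+11u+30.
Then lcm(f, g) = f·g / gcd(f, g); expanding and making the result monic gives the answer.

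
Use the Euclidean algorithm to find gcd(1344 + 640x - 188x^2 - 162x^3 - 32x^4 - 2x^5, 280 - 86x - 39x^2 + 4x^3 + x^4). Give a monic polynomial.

-56 + 6x + 9x^2 + x^3

By polynomial division,
  -2x^5 - 32x^4 - 162x^3 - 188x^2 + 640x + 1344 = (-2x - 24)(x^4 + 4x^3 - 39x^2 - 86x + 280) + (-144x^3 - 1296x^2 - 864x + 8064)
  x^4 + 4x^3 - 39x^2 - 86x + 280 = (-(1/144)x + 5/144)(-144x^3 - 1296x^2 - 864x + 8064) + (0)
Last nonzero remainder: -144x^3 - 1296x^2 - 864x + 8064. Dividing through by -144 gives the monic gcd x^3 + 9x^2 + 6x - 56.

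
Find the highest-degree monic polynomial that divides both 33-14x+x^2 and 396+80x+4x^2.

1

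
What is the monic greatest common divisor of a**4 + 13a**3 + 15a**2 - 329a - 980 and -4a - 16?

a + 4

By polynomial division,
  a**4 + 13a**3 + 15a**2 - 329a - 980 = (-(1/4)a**3 - (9/4)a**2 + (21/4)a + 245/4)(-4a - 16) + (0)
Last nonzero remainder: -4a - 16. Dividing through by -4 gives the monic gcd a + 4.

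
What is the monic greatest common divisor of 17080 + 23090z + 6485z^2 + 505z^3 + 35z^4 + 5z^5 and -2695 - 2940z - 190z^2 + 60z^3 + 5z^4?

7 + 8z + z^2

Euclidean algorithm in ℚ[z]:
  5z^5 + 35z^4 + 505z^3 + 6485z^2 + 23090z + 17080 = (z - 5)(5z^4 + 60z^3 - 190z^2 - 2940z - 2695) + (995z^3 + 8475z^2 + 11085z + 3605)
  5z^4 + 60z^3 - 190z^2 - 2940z - 2695 = ((1/199)z + 693/39601)(995z^3 + 8475z^2 + 11085z + 3605) + (-(15603280/39601)z^2 - (124826240/39601)z - 109222960/39601)
  995z^3 + 8475z^2 + 11085z + 3605 = (-(7880599/3120656)z - 4078903/3120656)(-(15603280/39601)z^2 - (124826240/39601)z - 109222960/39601) + (0)
Last nonzero remainder: -(15603280/39601)z^2 - (124826240/39601)z - 109222960/39601. Dividing through by -15603280/39601 gives the monic gcd z^2 + 8z + 7.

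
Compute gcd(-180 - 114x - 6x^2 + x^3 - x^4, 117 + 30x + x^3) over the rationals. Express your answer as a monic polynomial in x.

Euclidean algorithm in ℚ[x]:
  -x^4 + x^3 - 6x^2 - 114x - 180 = (-x + 1)(x^3 + 30x + 117) + (24x^2 - 27x - 297)
  x^3 + 30x + 117 = ((1/24)x + 3/64)(24x^2 - 27x - 297) + ((2793/64)x + 8379/64)
  24x^2 - 27x - 297 = ((512/931)x - 2112/931)((2793/64)x + 8379/64) + (0)
Last nonzero remainder: (2793/64)x + 8379/64. Dividing through by 2793/64 gives the monic gcd x + 3.

3 + x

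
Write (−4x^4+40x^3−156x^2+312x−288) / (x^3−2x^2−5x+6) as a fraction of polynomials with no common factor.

(−4x^3+28x^2−72x+96)/(x^2+x−2)

Repeated division with remainder:
  −4x^4+40x^3−156x^2+312x−288 = (−4x+32)(x^3−2x^2−5x+6) + (−112x^2+496x−480)
  x^3−2x^2−5x+6 = (−(1/112)x−17/784)(−112x^2+496x−480) + ((72/49)x−216/49)
  −112x^2+496x−480 = (−(686/9)x+980/9)((72/49)x−216/49) + (0)
Last nonzero remainder: (72/49)x−216/49. Dividing through by 72/49 gives the monic gcd x−3.
Cancel x−3 from numerator and denominator to get the reduced form.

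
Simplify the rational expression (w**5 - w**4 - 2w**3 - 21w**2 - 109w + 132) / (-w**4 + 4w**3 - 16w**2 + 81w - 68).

Euclidean algorithm in ℚ[w]:
  w**5 - w**4 - 2w**3 - 21w**2 - 109w + 132 = (-w - 3)(-w**4 + 4w**3 - 16w**2 + 81w - 68) + (-6w**3 + 12w**2 + 66w - 72)
  -w**4 + 4w**3 - 16w**2 + 81w - 68 = ((1/6)w - 1/3)(-6w**3 + 12w**2 + 66w - 72) + (-23w**2 + 115w - 92)
  -6w**3 + 12w**2 + 66w - 72 = ((6/23)w + 18/23)(-23w**2 + 115w - 92) + (0)
Last nonzero remainder: -23w**2 + 115w - 92. Dividing through by -23 gives the monic gcd w**2 - 5w + 4.
Cancel w**2 - 5w + 4 from numerator and denominator to get the reduced form.

(-w**3 - 4w**2 - 14w - 33)/(w**2 + w + 17)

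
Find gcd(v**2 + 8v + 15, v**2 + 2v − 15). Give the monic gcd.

Apply the Euclidean algorithm:
  v**2 + 8v + 15 = (v**2 + 2v − 15) + (6v + 30)
  v**2 + 2v − 15 = ((1/6)v − 1/2)(6v + 30) + (0)
Last nonzero remainder: 6v + 30. Dividing through by 6 gives the monic gcd v + 5.

v + 5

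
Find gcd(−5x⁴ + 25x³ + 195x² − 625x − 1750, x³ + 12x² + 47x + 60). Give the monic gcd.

x + 5

By polynomial division,
  −5x⁴ + 25x³ + 195x² − 625x − 1750 = (−5x + 85)(x³ + 12x² + 47x + 60) + (−590x² − 4320x − 6850)
  x³ + 12x² + 47x + 60 = (−(1/590)x − 138/17405)(−590x² − 4320x − 6850) + ((3960/3481)x + 19800/3481)
  −590x² − 4320x − 6850 = (−(205379/396)x − 476897/396)((3960/3481)x + 19800/3481) + (0)
Last nonzero remainder: (3960/3481)x + 19800/3481. Dividing through by 3960/3481 gives the monic gcd x + 5.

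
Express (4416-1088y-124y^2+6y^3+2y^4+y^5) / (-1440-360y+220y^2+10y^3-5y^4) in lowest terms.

(184-30y-y^3)/(-60-20y+5y^2)

Apply the Euclidean algorithm:
  y^5+2y^4+6y^3-124y^2-1088y+4416 = (-(1/5)y-4/5)(-5y^4+10y^3+220y^2-360y-1440) + (58y^3-20y^2-1664y+3264)
  -5y^4+10y^3+220y^2-360y-1440 = (-(5/58)y+120/841)(58y^3-20y^2-1664y+3264) + ((66780/841)y^2+(133560/841)y-1602720/841)
  58y^3-20y^2-1664y+3264 = ((24389/33390)y-28594/16695)((66780/841)y^2+(133560/841)y-1602720/841) + (0)
Last nonzero remainder: (66780/841)y^2+(133560/841)y-1602720/841. Dividing through by 66780/841 gives the monic gcd y^2+2y-24.
Cancel y^2+2y-24 from numerator and denominator to get the reduced form.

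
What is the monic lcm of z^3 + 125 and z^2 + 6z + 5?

By polynomial division,
  z^3 + 125 = (z - 6)(z^2 + 6z + 5) + (31z + 155)
  z^2 + 6z + 5 = ((1/31)z + 1/31)(31z + 155) + (0)
Last nonzero remainder: 31z + 155. Dividing through by 31 gives the monic gcd z + 5.
Then lcm(f, g) = f·g / gcd(f, g); expanding and making the result monic gives the answer.

z^4 + z^3 + 125z + 125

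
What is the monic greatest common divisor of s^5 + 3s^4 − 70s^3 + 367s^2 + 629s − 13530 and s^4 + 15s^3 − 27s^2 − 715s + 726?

s^2 + 5s − 66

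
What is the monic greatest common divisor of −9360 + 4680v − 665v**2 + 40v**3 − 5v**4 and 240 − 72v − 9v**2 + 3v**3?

Apply the Euclidean algorithm:
  −5v**4 + 40v**3 − 665v**2 + 4680v − 9360 = (−(5/3)v + 25/3)(3v**3 − 9v**2 − 72v + 240) + (−710v**2 + 5680v − 11360)
  3v**3 − 9v**2 − 72v + 240 = (−(3/710)v − 3/142)(−710v**2 + 5680v − 11360) + (0)
Last nonzero remainder: −710v**2 + 5680v − 11360. Dividing through by −710 gives the monic gcd v**2 − 8v + 16.

16 − 8v + v**2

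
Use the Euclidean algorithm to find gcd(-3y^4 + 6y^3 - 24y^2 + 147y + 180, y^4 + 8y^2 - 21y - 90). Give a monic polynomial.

y^2 + y + 15

By polynomial division,
  -3y^4 + 6y^3 - 24y^2 + 147y + 180 = (-3)(y^4 + 8y^2 - 21y - 90) + (6y^3 + 84y - 90)
  y^4 + 8y^2 - 21y - 90 = ((1/6)y)(6y^3 + 84y - 90) + (-6y^2 - 6y - 90)
  6y^3 + 84y - 90 = (-y + 1)(-6y^2 - 6y - 90) + (0)
Last nonzero remainder: -6y^2 - 6y - 90. Dividing through by -6 gives the monic gcd y^2 + y + 15.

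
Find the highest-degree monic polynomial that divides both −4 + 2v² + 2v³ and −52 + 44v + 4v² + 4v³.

−1 + v

By polynomial division,
  2v³ + 2v² − 4 = (1/2)(4v³ + 4v² + 44v − 52) + (−22v + 22)
  4v³ + 4v² + 44v − 52 = (−(2/11)v² − (4/11)v − 26/11)(−22v + 22) + (0)
Last nonzero remainder: −22v + 22. Dividing through by −22 gives the monic gcd v − 1.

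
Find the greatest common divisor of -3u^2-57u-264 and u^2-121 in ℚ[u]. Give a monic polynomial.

Repeated division with remainder:
  -3u^2-57u-264 = (-3)(u^2-121) + (-57u-627)
  u^2-121 = (-(1/57)u+11/57)(-57u-627) + (0)
Last nonzero remainder: -57u-627. Dividing through by -57 gives the monic gcd u+11.

u+11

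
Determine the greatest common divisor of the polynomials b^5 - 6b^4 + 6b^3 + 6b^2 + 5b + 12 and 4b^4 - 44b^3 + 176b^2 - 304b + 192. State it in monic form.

b^2 - 7b + 12

Apply the Euclidean algorithm:
  b^5 - 6b^4 + 6b^3 + 6b^2 + 5b + 12 = ((1/4)b + 5/4)(4b^4 - 44b^3 + 176b^2 - 304b + 192) + (17b^3 - 138b^2 + 337b - 228)
  4b^4 - 44b^3 + 176b^2 - 304b + 192 = ((4/17)b - 196/289)(17b^3 - 138b^2 + 337b - 228) + ((900/289)b^2 - (6300/289)b + 10800/289)
  17b^3 - 138b^2 + 337b - 228 = ((4913/900)b - 5491/900)((900/289)b^2 - (6300/289)b + 10800/289) + (0)
Last nonzero remainder: (900/289)b^2 - (6300/289)b + 10800/289. Dividing through by 900/289 gives the monic gcd b^2 - 7b + 12.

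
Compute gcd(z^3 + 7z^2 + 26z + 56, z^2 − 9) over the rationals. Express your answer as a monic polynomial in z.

1

By polynomial division,
  z^3 + 7z^2 + 26z + 56 = (z + 7)(z^2 − 9) + (35z + 119)
  z^2 − 9 = ((1/35)z − 17/175)(35z + 119) + (64/25)
  35z + 119 = ((875/64)z + 2975/64)(64/25) + (0)
The last nonzero remainder is the constant 64/25, so the polynomials are coprime and gcd = 1.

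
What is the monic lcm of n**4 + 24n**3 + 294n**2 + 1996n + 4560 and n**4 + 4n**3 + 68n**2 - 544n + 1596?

By polynomial division,
  n**4 + 24n**3 + 294n**2 + 1996n + 4560 = (n**4 + 4n**3 + 68n**2 - 544n + 1596) + (20n**3 + 226n**2 + 2540n + 2964)
  n**4 + 4n**3 + 68n**2 - 544n + 1596 = ((1/20)n - 73/200)(20n**3 + 226n**2 + 2540n + 2964) + ((2349/100)n**2 + (2349/10)n + 133893/50)
  20n**3 + 226n**2 + 2540n + 2964 = ((2000/2349)n + 2600/2349)((2349/100)n**2 + (2349/10)n + 133893/50) + (0)
Last nonzero remainder: (2349/100)n**2 + (2349/10)n + 133893/50. Dividing through by 2349/100 gives the monic gcd n**2 + 10n + 114.
Then lcm(f, g) = f·g / gcd(f, g); expanding and making the result monic gives the answer.

n**6 + 18n**5 + 164n**4 + 568n**3 - 3300n**2 + 584n + 63840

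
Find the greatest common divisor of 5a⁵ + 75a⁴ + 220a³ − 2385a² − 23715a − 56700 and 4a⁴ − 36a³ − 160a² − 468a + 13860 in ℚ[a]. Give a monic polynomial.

a³ + 2a² − 18a − 315

Apply the Euclidean algorithm:
  5a⁵ + 75a⁴ + 220a³ − 2385a² − 23715a − 56700 = ((5/4)a + 30)(4a⁴ − 36a³ − 160a² − 468a + 13860) + (1500a³ + 3000a² − 27000a − 472500)
  4a⁴ − 36a³ − 160a² − 468a + 13860 = ((1/375)a − 11/375)(1500a³ + 3000a² − 27000a − 472500) + (0)
Last nonzero remainder: 1500a³ + 3000a² − 27000a − 472500. Dividing through by 1500 gives the monic gcd a³ + 2a² − 18a − 315.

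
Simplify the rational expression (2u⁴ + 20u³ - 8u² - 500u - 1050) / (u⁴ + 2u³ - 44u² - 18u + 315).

(2u + 10)/(u - 3)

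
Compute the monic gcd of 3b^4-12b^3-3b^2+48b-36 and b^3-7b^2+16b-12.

b^2-5b+6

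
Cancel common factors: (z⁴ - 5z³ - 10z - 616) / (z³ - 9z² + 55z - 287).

By polynomial division,
  z⁴ - 5z³ - 10z - 616 = (z + 4)(z³ - 9z² + 55z - 287) + (-19z² + 57z + 532)
  z³ - 9z² + 55z - 287 = (-(1/19)z + 6/19)(-19z² + 57z + 532) + (65z - 455)
  -19z² + 57z + 532 = (-(19/65)z - 76/65)(65z - 455) + (0)
Last nonzero remainder: 65z - 455. Dividing through by 65 gives the monic gcd z - 7.
Cancel z - 7 from numerator and denominator to get the reduced form.

(z³ + 2z² + 14z + 88)/(z² - 2z + 41)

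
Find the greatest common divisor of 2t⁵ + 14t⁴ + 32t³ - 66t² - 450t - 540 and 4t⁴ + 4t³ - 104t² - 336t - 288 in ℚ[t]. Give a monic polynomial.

Repeated division with remainder:
  2t⁵ + 14t⁴ + 32t³ - 66t² - 450t - 540 = ((1/2)t + 3)(4t⁴ + 4t³ - 104t² - 336t - 288) + (72t³ + 414t² + 702t + 324)
  4t⁴ + 4t³ - 104t² - 336t - 288 = ((1/18)t - 19/72)(72t³ + 414t² + 702t + 324) + (-(135/4)t² - (675/4)t - 405/2)
  72t³ + 414t² + 702t + 324 = (-(32/15)t - 8/5)(-(135/4)t² - (675/4)t - 405/2) + (0)
Last nonzero remainder: -(135/4)t² - (675/4)t - 405/2. Dividing through by -135/4 gives the monic gcd t² + 5t + 6.

t² + 5t + 6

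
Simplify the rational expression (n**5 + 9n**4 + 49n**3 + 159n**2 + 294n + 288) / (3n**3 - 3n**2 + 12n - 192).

(n**3 + 6n**2 + 15n + 18)/(3n - 12)

Euclidean algorithm in ℚ[n]:
  n**5 + 9n**4 + 49n**3 + 159n**2 + 294n + 288 = ((1/3)n**2 + (10/3)n + 55/3)(3n**3 - 3n**2 + 12n - 192) + (238n**2 + 714n + 3808)
  3n**3 - 3n**2 + 12n - 192 = ((3/238)n - 6/119)(238n**2 + 714n + 3808) + (0)
Last nonzero remainder: 238n**2 + 714n + 3808. Dividing through by 238 gives the monic gcd n**2 + 3n + 16.
Cancel n**2 + 3n + 16 from numerator and denominator to get the reduced form.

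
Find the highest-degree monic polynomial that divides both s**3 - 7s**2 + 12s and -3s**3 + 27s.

Euclidean algorithm in ℚ[s]:
  s**3 - 7s**2 + 12s = (-1/3)(-3s**3 + 27s) + (-7s**2 + 21s)
  -3s**3 + 27s = ((3/7)s + 9/7)(-7s**2 + 21s) + (0)
Last nonzero remainder: -7s**2 + 21s. Dividing through by -7 gives the monic gcd s**2 - 3s.

s**2 - 3s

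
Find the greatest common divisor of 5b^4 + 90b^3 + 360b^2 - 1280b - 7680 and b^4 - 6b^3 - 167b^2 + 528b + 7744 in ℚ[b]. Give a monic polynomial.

b^2 + 16b + 64

By polynomial division,
  5b^4 + 90b^3 + 360b^2 - 1280b - 7680 = (5)(b^4 - 6b^3 - 167b^2 + 528b + 7744) + (120b^3 + 1195b^2 - 3920b - 46400)
  b^4 - 6b^3 - 167b^2 + 528b + 7744 = ((1/120)b - 383/2880)(120b^3 + 1195b^2 - 3920b - 46400) + ((14161/576)b^2 + (14161/36)b + 14161/9)
  120b^3 + 1195b^2 - 3920b - 46400 = ((69120/14161)b - 417600/14161)((14161/576)b^2 + (14161/36)b + 14161/9) + (0)
Last nonzero remainder: (14161/576)b^2 + (14161/36)b + 14161/9. Dividing through by 14161/576 gives the monic gcd b^2 + 16b + 64.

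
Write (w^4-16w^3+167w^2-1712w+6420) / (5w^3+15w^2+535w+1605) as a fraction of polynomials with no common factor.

(w^2-16w+60)/(5w+15)

By polynomial division,
  w^4-16w^3+167w^2-1712w+6420 = ((1/5)w-19/5)(5w^3+15w^2+535w+1605) + (117w^2+12519)
  5w^3+15w^2+535w+1605 = ((5/117)w+5/39)(117w^2+12519) + (0)
Last nonzero remainder: 117w^2+12519. Dividing through by 117 gives the monic gcd w^2+107.
Cancel w^2+107 from numerator and denominator to get the reduced form.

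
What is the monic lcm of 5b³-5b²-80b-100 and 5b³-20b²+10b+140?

Repeated division with remainder:
  5b³-5b²-80b-100 = (5b³-20b²+10b+140) + (15b²-90b-240)
  5b³-20b²+10b+140 = ((1/3)b+2/3)(15b²-90b-240) + (150b+300)
  15b²-90b-240 = ((1/10)b-4/5)(150b+300) + (0)
Last nonzero remainder: 150b+300. Dividing through by 150 gives the monic gcd b+2.
Then lcm(f, g) = f·g / gcd(f, g); expanding and making the result monic gives the answer.

b⁵-7b⁴+4b³+62b²-104b-280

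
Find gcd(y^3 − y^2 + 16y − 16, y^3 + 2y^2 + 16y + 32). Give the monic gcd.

Repeated division with remainder:
  y^3 − y^2 + 16y − 16 = (y^3 + 2y^2 + 16y + 32) + (−3y^2 − 48)
  y^3 + 2y^2 + 16y + 32 = (−(1/3)y − 2/3)(−3y^2 − 48) + (0)
Last nonzero remainder: −3y^2 − 48. Dividing through by −3 gives the monic gcd y^2 + 16.

y^2 + 16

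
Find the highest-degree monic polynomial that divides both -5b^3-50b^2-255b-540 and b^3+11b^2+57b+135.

b^2+6b+27

Repeated division with remainder:
  -5b^3-50b^2-255b-540 = (-5)(b^3+11b^2+57b+135) + (5b^2+30b+135)
  b^3+11b^2+57b+135 = ((1/5)b+1)(5b^2+30b+135) + (0)
Last nonzero remainder: 5b^2+30b+135. Dividing through by 5 gives the monic gcd b^2+6b+27.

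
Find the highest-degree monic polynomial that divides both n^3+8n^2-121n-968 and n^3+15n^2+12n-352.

n^2+19n+88

Apply the Euclidean algorithm:
  n^3+8n^2-121n-968 = (n^3+15n^2+12n-352) + (-7n^2-133n-616)
  n^3+15n^2+12n-352 = (-(1/7)n+4/7)(-7n^2-133n-616) + (0)
Last nonzero remainder: -7n^2-133n-616. Dividing through by -7 gives the monic gcd n^2+19n+88.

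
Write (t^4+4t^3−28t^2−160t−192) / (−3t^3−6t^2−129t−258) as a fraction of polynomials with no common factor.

(−t^3−2t^2+32t+96)/(3t^2+129)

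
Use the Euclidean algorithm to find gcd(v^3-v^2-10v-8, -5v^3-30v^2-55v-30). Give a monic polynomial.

v^2+3v+2

Euclidean algorithm in ℚ[v]:
  v^3-v^2-10v-8 = (-1/5)(-5v^3-30v^2-55v-30) + (-7v^2-21v-14)
  -5v^3-30v^2-55v-30 = ((5/7)v+15/7)(-7v^2-21v-14) + (0)
Last nonzero remainder: -7v^2-21v-14. Dividing through by -7 gives the monic gcd v^2+3v+2.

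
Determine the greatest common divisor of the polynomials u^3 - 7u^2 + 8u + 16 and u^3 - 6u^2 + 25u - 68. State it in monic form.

u - 4

Apply the Euclidean algorithm:
  u^3 - 7u^2 + 8u + 16 = (u^3 - 6u^2 + 25u - 68) + (-u^2 - 17u + 84)
  u^3 - 6u^2 + 25u - 68 = (-u + 23)(-u^2 - 17u + 84) + (500u - 2000)
  -u^2 - 17u + 84 = (-(1/500)u - 21/500)(500u - 2000) + (0)
Last nonzero remainder: 500u - 2000. Dividing through by 500 gives the monic gcd u - 4.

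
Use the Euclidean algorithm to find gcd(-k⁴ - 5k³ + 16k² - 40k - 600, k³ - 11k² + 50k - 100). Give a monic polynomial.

k² - 6k + 20

Apply the Euclidean algorithm:
  -k⁴ - 5k³ + 16k² - 40k - 600 = (-k - 16)(k³ - 11k² + 50k - 100) + (-110k² + 660k - 2200)
  k³ - 11k² + 50k - 100 = (-(1/110)k + 1/22)(-110k² + 660k - 2200) + (0)
Last nonzero remainder: -110k² + 660k - 2200. Dividing through by -110 gives the monic gcd k² - 6k + 20.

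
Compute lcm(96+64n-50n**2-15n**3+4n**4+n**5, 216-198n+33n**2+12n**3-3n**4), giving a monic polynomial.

Euclidean algorithm in ℚ[n]:
  n**5+4n**4-15n**3-50n**2+64n+96 = (-(1/3)n-8/3)(-3n**4+12n**3+33n**2-198n+216) + (28n**3-28n**2-392n+672)
  -3n**4+12n**3+33n**2-198n+216 = (-(3/28)n+9/28)(28n**3-28n**2-392n+672) + (0)
Last nonzero remainder: 28n**3-28n**2-392n+672. Dividing through by 28 gives the monic gcd n**3-n**2-14n+24.
Then lcm(f, g) = f·g / gcd(f, g); expanding and making the result monic gives the answer.

-288-96n+214n**2-5n**3-27n**4+n**5+n**6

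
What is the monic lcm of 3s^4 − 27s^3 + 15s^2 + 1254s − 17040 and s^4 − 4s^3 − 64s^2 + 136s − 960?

s^6 − 11s^5 + 35s^4 + 300s^3 − 6456s^2 + 16376s − 68160

Euclidean algorithm in ℚ[s]:
  3s^4 − 27s^3 + 15s^2 + 1254s − 17040 = (3)(s^4 − 4s^3 − 64s^2 + 136s − 960) + (−15s^3 + 207s^2 + 846s − 14160)
  s^4 − 4s^3 − 64s^2 + 136s − 960 = (−(1/15)s − 49/75)(−15s^3 + 207s^2 + 846s − 14160) + ((3191/25)s^2 − (6382/25)s − 51056/5)
  −15s^3 + 207s^2 + 846s − 14160 = (−(375/3191)s + 4425/3191)((3191/25)s^2 − (6382/25)s − 51056/5) + (0)
Last nonzero remainder: (3191/25)s^2 − (6382/25)s − 51056/5. Dividing through by 3191/25 gives the monic gcd s^2 − 2s − 80.
Then lcm(f, g) = f·g / gcd(f, g); expanding and making the result monic gives the answer.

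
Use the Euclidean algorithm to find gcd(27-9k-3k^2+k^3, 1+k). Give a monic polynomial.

1

Apply the Euclidean algorithm:
  k^3-3k^2-9k+27 = (k^2-4k-5)(k+1) + (32)
  k+1 = ((1/32)k+1/32)(32) + (0)
The last nonzero remainder is the constant 32, so the polynomials are coprime and gcd = 1.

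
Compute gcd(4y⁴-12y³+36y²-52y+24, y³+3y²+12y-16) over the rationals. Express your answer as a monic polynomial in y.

Euclidean algorithm in ℚ[y]:
  4y⁴-12y³+36y²-52y+24 = (4y-24)(y³+3y²+12y-16) + (60y²+300y-360)
  y³+3y²+12y-16 = ((1/60)y-1/30)(60y²+300y-360) + (28y-28)
  60y²+300y-360 = ((15/7)y+90/7)(28y-28) + (0)
Last nonzero remainder: 28y-28. Dividing through by 28 gives the monic gcd y-1.

y-1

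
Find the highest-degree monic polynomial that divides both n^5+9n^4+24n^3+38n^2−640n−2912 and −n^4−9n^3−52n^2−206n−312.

n^3+6n^2+34n+104

By polynomial division,
  n^5+9n^4+24n^3+38n^2−640n−2912 = (−n)(−n^4−9n^3−52n^2−206n−312) + (−28n^3−168n^2−952n−2912)
  −n^4−9n^3−52n^2−206n−312 = ((1/28)n+3/28)(−28n^3−168n^2−952n−2912) + (0)
Last nonzero remainder: −28n^3−168n^2−952n−2912. Dividing through by −28 gives the monic gcd n^3+6n^2+34n+104.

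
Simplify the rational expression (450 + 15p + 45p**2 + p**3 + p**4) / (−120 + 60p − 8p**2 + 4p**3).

(30 + p + p**2)/(−8 + 4p)

Repeated division with remainder:
  p**4 + p**3 + 45p**2 + 15p + 450 = ((1/4)p + 3/4)(4p**3 − 8p**2 + 60p − 120) + (36p**2 + 540)
  4p**3 − 8p**2 + 60p − 120 = ((1/9)p − 2/9)(36p**2 + 540) + (0)
Last nonzero remainder: 36p**2 + 540. Dividing through by 36 gives the monic gcd p**2 + 15.
Cancel p**2 + 15 from numerator and denominator to get the reduced form.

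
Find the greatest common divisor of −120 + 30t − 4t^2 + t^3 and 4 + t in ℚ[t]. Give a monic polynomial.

1

By polynomial division,
  t^3 − 4t^2 + 30t − 120 = (t^2 − 8t + 62)(t + 4) + (−368)
  t + 4 = (−(1/368)t − 1/92)(−368) + (0)
The last nonzero remainder is the constant −368, so the polynomials are coprime and gcd = 1.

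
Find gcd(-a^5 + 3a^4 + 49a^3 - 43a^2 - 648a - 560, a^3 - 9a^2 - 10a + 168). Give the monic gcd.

a^2 - 3a - 28

Repeated division with remainder:
  -a^5 + 3a^4 + 49a^3 - 43a^2 - 648a - 560 = (-a^2 - 6a - 15)(a^3 - 9a^2 - 10a + 168) + (-70a^2 + 210a + 1960)
  a^3 - 9a^2 - 10a + 168 = (-(1/70)a + 3/35)(-70a^2 + 210a + 1960) + (0)
Last nonzero remainder: -70a^2 + 210a + 1960. Dividing through by -70 gives the monic gcd a^2 - 3a - 28.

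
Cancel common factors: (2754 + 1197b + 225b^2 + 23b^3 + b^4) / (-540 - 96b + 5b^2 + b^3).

(51 + 8b + b^2)/(-10 + b)

Euclidean algorithm in ℚ[b]:
  b^4 + 23b^3 + 225b^2 + 1197b + 2754 = (b + 18)(b^3 + 5b^2 - 96b - 540) + (231b^2 + 3465b + 12474)
  b^3 + 5b^2 - 96b - 540 = ((1/231)b - 10/231)(231b^2 + 3465b + 12474) + (0)
Last nonzero remainder: 231b^2 + 3465b + 12474. Dividing through by 231 gives the monic gcd b^2 + 15b + 54.
Cancel b^2 + 15b + 54 from numerator and denominator to get the reduced form.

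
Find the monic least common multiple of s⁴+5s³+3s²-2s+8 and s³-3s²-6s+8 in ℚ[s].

s⁶-18s⁴+3s³+30s²-48s+32

By polynomial division,
  s⁴+5s³+3s²-2s+8 = (s+8)(s³-3s²-6s+8) + (33s²+38s-56)
  s³-3s²-6s+8 = ((1/33)s-137/1089)(33s²+38s-56) + ((520/1089)s+1040/1089)
  33s²+38s-56 = ((35937/520)s-7623/130)((520/1089)s+1040/1089) + (0)
Last nonzero remainder: (520/1089)s+1040/1089. Dividing through by 520/1089 gives the monic gcd s+2.
Then lcm(f, g) = f·g / gcd(f, g); expanding and making the result monic gives the answer.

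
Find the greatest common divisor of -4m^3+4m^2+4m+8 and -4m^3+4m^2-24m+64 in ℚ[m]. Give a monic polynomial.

m-2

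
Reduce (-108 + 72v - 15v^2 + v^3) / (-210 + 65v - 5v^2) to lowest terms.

(-18 + 9v - v^2)/(-35 + 5v)

Euclidean algorithm in ℚ[v]:
  v^3 - 15v^2 + 72v - 108 = (-(1/5)v + 2/5)(-5v^2 + 65v - 210) + (4v - 24)
  -5v^2 + 65v - 210 = (-(5/4)v + 35/4)(4v - 24) + (0)
Last nonzero remainder: 4v - 24. Dividing through by 4 gives the monic gcd v - 6.
Cancel v - 6 from numerator and denominator to get the reduced form.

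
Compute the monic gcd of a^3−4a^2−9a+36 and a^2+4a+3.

a+3

By polynomial division,
  a^3−4a^2−9a+36 = (a−8)(a^2+4a+3) + (20a+60)
  a^2+4a+3 = ((1/20)a+1/20)(20a+60) + (0)
Last nonzero remainder: 20a+60. Dividing through by 20 gives the monic gcd a+3.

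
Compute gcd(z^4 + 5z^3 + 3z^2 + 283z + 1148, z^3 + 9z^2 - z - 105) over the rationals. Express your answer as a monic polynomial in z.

Repeated division with remainder:
  z^4 + 5z^3 + 3z^2 + 283z + 1148 = (z - 4)(z^3 + 9z^2 - z - 105) + (40z^2 + 384z + 728)
  z^3 + 9z^2 - z - 105 = ((1/40)z - 3/200)(40z^2 + 384z + 728) + (-(336/25)z - 2352/25)
  40z^2 + 384z + 728 = (-(125/42)z - 325/42)(-(336/25)z - 2352/25) + (0)
Last nonzero remainder: -(336/25)z - 2352/25. Dividing through by -336/25 gives the monic gcd z + 7.

z + 7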